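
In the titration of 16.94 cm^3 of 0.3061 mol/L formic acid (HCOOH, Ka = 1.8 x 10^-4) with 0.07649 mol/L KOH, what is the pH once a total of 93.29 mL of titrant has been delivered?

n(acid) = 0.3061 x 0.01694 = 0.005185 mol; n(KOH) added = 0.07649 x 0.09329 = 0.007136 mol.
Base is in excess by 0.007136 - 0.005185 = 0.001950 mol in a total volume of 0.1102 L.
[OH^-] = 0.001950/0.1102 = 0.01769 M, so pOH = 1.75 and pH = 14.00 - 1.75 = 12.25.

12.25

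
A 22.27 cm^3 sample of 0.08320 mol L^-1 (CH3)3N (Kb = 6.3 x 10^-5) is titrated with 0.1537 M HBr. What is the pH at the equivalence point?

n((CH3)3N) = 0.08320 x 0.02227 = 0.001853 mol; V(HBr) at equivalence = 0.001853/0.1537 = 0.01206 L.
At equivalence the base is fully converted to (CH3)3NH+; total volume = 0.03433 L, so [(CH3)3NH+] = 0.001853/0.03433 = 0.05398 M.
Ka((CH3)3NH+) = Kw/Kb = 1.0e-14 / 6.3 x 10^-5 = 1.59e-10.
[H^+] = sqrt(Ka x [(CH3)3NH+]) = sqrt(1.59e-10 x 0.05398) = 2.93e-6 M.
pH = -log(2.93e-6) = 5.53.

5.53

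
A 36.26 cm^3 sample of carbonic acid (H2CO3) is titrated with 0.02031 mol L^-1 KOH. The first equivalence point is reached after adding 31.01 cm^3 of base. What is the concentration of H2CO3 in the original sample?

0.0174 M

n(KOH) = 0.02031 x 0.03101 = 0.0006298 mol.
At the first equivalence point, 1 mol OH^- react per mol H2CO3, so n(H2CO3) = 0.0006298 / 1 = 0.0006298 mol.
[H2CO3] = 0.0006298 / 0.03626 L = 0.0174 M.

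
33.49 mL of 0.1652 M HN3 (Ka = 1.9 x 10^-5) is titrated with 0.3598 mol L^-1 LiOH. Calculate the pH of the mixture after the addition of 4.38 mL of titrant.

4.32

Initial n(HN3) = 0.1652 x 0.03349 = 0.005533 mol.
n(LiOH) added = 0.3598 x 0.004380 = 0.001576 mol, converting that many moles of HN3 to N3-.
Remaining n(HN3) = 0.003957 mol; n(N3-) = 0.001576 mol.
By Henderson-Hasselbalch, pH = pKa + log([A^-]/[HA]) = 4.72 + log(0.001576/0.003957) = 4.72 + (-0.40) = 4.32.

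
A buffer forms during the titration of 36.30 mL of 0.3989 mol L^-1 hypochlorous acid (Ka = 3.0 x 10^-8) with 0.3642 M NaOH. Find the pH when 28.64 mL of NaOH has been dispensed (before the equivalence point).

7.93

Initial n(HClO) = 0.3989 x 0.03630 = 0.01448 mol.
n(NaOH) added = 0.3642 x 0.02864 = 0.01043 mol, converting that many moles of HClO to ClO-.
Remaining n(HClO) = 0.004049 mol; n(ClO-) = 0.01043 mol.
By Henderson-Hasselbalch, pH = pKa + log([A^-]/[HA]) = 7.52 + log(0.01043/0.004049) = 7.52 + (+0.41) = 7.93.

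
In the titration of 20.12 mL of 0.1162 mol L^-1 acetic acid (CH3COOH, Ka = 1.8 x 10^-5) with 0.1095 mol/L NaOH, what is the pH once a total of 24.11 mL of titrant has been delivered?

11.83

n(acid) = 0.1162 x 0.02012 = 0.002338 mol; n(NaOH) added = 0.1095 x 0.02411 = 0.002640 mol.
Base is in excess by 0.002640 - 0.002338 = 0.0003021 mol in a total volume of 0.04423 L.
[OH^-] = 0.0003021/0.04423 = 0.006830 M, so pOH = 2.17 and pH = 14.00 - 2.17 = 11.83.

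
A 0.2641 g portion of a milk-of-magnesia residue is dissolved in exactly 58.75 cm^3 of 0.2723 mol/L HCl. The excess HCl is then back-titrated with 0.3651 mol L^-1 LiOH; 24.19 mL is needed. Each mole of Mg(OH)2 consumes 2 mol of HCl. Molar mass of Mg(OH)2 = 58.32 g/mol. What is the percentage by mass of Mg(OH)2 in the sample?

Total n(HCl) added = 0.2723 x 0.05875 = 0.01600 mol.
n(LiOH) used = 0.3651 x 0.02419 = 0.008832 mol, which equals the excess n(HCl).
So n(HCl) consumed by the sample = 0.01600 - 0.008832 = 0.007166 mol.
n(Mg(OH)2) = 0.007166 / 2 = 0.003583 mol.
mass Mg(OH)2 = 0.003583 x 58.32 = 0.2090 g, so %Mg(OH)2 = 0.2090/0.2641 x 100 = 79.1%.

79.1%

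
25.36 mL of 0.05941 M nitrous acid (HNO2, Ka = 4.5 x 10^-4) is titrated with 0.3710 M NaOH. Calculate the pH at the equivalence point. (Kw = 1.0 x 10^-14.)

n(HNO2) = 0.05941 x 0.02536 = 0.001507 mol; V(NaOH) at equivalence = 0.001507/0.3710 = 0.004061 L.
At equivalence all the acid is converted to NO2-; total volume = 0.02536 + 0.004061 = 0.02942 L, so [NO2-] = 0.001507/0.02942 = 0.05121 M.
Kb = Kw/Ka = 1.0e-14 / 4.5 x 10^-4 = 2.22e-11.
[OH^-] = sqrt(Kb x [NO2-]) = sqrt(2.22e-11 x 0.05121) = 1.07e-6 M.
pOH = 5.97, so pH = 14.00 - 5.97 = 8.03.

8.03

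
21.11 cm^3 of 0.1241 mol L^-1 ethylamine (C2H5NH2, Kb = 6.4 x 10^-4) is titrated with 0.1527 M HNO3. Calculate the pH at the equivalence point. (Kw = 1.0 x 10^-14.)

5.99

n(C2H5NH2) = 0.1241 x 0.02111 = 0.002620 mol; V(HNO3) at equivalence = 0.002620/0.1527 = 0.01716 L.
At equivalence the base is fully converted to C2H5NH3+; total volume = 0.03827 L, so [C2H5NH3+] = 0.002620/0.03827 = 0.06846 M.
Ka(C2H5NH3+) = Kw/Kb = 1.0e-14 / 6.4 x 10^-4 = 1.56e-11.
[H^+] = sqrt(Ka x [C2H5NH3+]) = sqrt(1.56e-11 x 0.06846) = 1.03e-6 M.
pH = -log(1.03e-6) = 5.99.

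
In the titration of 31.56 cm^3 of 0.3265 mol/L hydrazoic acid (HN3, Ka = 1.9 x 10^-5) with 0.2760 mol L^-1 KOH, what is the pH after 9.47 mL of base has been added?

4.25

Initial n(HN3) = 0.3265 x 0.03156 = 0.01030 mol.
n(KOH) added = 0.2760 x 0.009470 = 0.002614 mol, converting that many moles of HN3 to N3-.
Remaining n(HN3) = 0.007691 mol; n(N3-) = 0.002614 mol.
By Henderson-Hasselbalch, pH = pKa + log([A^-]/[HA]) = 4.72 + log(0.002614/0.007691) = 4.72 + (-0.47) = 4.25.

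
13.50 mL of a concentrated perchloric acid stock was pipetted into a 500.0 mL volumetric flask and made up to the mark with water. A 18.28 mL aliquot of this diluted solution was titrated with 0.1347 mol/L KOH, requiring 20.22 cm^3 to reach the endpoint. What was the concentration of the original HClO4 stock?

5.52 M

n(KOH) = 0.1347 x 0.02022 = 0.002724 mol.
n(HClO4) in the aliquot = 0.002724 mol.
[diluted HClO4] = 0.002724 / 0.01828 = 0.1490 M.
Dilution factor = 500.0/13.50 = 37.04, so [stock] = 0.1490 x 37.04 = 5.52 M.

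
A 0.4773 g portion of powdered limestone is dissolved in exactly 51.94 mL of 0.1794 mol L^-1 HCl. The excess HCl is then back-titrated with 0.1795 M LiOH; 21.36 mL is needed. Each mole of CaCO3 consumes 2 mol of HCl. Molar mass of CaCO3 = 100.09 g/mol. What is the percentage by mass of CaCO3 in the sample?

57.5%

Total n(HCl) added = 0.1794 x 0.05194 = 0.009318 mol.
n(LiOH) used = 0.1795 x 0.02136 = 0.003834 mol, which equals the excess n(HCl).
So n(HCl) consumed by the sample = 0.009318 - 0.003834 = 0.005484 mol.
n(CaCO3) = 0.005484 / 2 = 0.002742 mol.
mass CaCO3 = 0.002742 x 100.09 = 0.2744 g, so %CaCO3 = 0.2744/0.4773 x 100 = 57.5%.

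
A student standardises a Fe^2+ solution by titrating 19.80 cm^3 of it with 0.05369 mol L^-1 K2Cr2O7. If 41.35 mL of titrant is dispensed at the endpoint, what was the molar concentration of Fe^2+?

0.673 M

n(K2Cr2O7) = 0.05369 x 0.04135 = 0.002220 mol.
From the balanced equation, 1 mol K2Cr2O7 reacts with 6 mol Fe^2+, so n(Fe^2+) = 0.002220 x 6/1 = 0.01332 mol.
[Fe^2+] = 0.01332 / 0.01980 L = 0.673 M.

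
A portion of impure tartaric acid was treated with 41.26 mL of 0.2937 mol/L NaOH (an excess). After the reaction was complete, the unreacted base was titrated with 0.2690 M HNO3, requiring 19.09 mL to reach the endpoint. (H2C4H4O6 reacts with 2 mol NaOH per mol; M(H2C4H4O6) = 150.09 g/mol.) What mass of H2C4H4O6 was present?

0.524 g

Total n(NaOH) added = 0.2937 x 0.04126 = 0.01212 mol.
n(HNO3) used = 0.2690 x 0.01909 = 0.005135 mol, which equals the excess n(NaOH).
So n(NaOH) consumed by the sample = 0.01212 - 0.005135 = 0.006983 mol.
n(H2C4H4O6) = 0.006983 / 2 = 0.003491 mol.
mass = 0.003491 mol x 150.09 g/mol = 0.524 g.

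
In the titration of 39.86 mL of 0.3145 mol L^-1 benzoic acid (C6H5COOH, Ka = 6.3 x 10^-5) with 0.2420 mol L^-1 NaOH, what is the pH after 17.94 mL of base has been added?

3.92

Initial n(C6H5COOH) = 0.3145 x 0.03986 = 0.01254 mol.
n(NaOH) added = 0.2420 x 0.01794 = 0.004341 mol, converting that many moles of C6H5COOH to C6H5COO-.
Remaining n(C6H5COOH) = 0.008194 mol; n(C6H5COO-) = 0.004341 mol.
By Henderson-Hasselbalch, pH = pKa + log([A^-]/[HA]) = 4.20 + log(0.004341/0.008194) = 4.20 + (-0.28) = 3.92.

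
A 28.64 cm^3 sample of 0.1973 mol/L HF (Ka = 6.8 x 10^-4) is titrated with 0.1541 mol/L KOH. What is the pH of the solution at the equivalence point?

8.05

n(HF) = 0.1973 x 0.02864 = 0.005651 mol; V(KOH) at equivalence = 0.005651/0.1541 = 0.03667 L.
At equivalence all the acid is converted to F-; total volume = 0.02864 + 0.03667 = 0.06531 L, so [F-] = 0.005651/0.06531 = 0.08652 M.
Kb = Kw/Ka = 1.0e-14 / 6.8 x 10^-4 = 1.47e-11.
[OH^-] = sqrt(Kb x [F-]) = sqrt(1.47e-11 x 0.08652) = 1.13e-6 M.
pOH = 5.95, so pH = 14.00 - 5.95 = 8.05.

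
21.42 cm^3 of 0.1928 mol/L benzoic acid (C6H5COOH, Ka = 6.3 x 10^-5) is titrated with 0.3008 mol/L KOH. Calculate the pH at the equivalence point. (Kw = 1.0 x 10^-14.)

8.64

n(C6H5COOH) = 0.1928 x 0.02142 = 0.004130 mol; V(KOH) at equivalence = 0.004130/0.3008 = 0.01373 L.
At equivalence all the acid is converted to C6H5COO-; total volume = 0.02142 + 0.01373 = 0.03515 L, so [C6H5COO-] = 0.004130/0.03515 = 0.1175 M.
Kb = Kw/Ka = 1.0e-14 / 6.3 x 10^-5 = 1.59e-10.
[OH^-] = sqrt(Kb x [C6H5COO-]) = sqrt(1.59e-10 x 0.1175) = 4.32e-6 M.
pOH = 5.36, so pH = 14.00 - 5.36 = 8.64.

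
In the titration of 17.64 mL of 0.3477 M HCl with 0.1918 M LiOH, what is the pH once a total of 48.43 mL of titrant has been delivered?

12.68

n(acid) = 0.3477 x 0.01764 = 0.006133 mol; n(LiOH) added = 0.1918 x 0.04843 = 0.009289 mol.
Base is in excess by 0.009289 - 0.006133 = 0.003155 mol in a total volume of 0.06607 L.
[OH^-] = 0.003155/0.06607 = 0.04776 M, so pOH = 1.32 and pH = 14.00 - 1.32 = 12.68.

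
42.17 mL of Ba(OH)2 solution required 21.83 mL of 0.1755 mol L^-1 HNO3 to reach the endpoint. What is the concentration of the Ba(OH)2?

n(HNO3) delivered = 0.1755 x 0.02183 = 0.003831 mol.
The reaction is 1 Ba(OH)2 + 2 HNO3, so n(Ba(OH)2) = 0.003831 x 1/2 = 0.001916 mol.
[Ba(OH)2] = 0.001916 mol / 0.04217 L = 0.0454 M.

0.0454 M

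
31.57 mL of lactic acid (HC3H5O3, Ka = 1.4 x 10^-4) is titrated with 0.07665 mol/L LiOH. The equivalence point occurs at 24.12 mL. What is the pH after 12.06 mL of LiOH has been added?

12.06 mL is exactly half the equivalence volume (24.12/2), i.e. the half-equivalence point.
There, n(HA) = n(A^-), so pH = pKa = -log(1.4 x 10^-4) = 3.85.

3.85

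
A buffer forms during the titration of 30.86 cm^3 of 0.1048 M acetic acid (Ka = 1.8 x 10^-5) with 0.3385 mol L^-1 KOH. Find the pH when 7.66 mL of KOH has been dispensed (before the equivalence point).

Initial n(CH3COOH) = 0.1048 x 0.03086 = 0.003234 mol.
n(KOH) added = 0.3385 x 0.007660 = 0.002593 mol, converting that many moles of CH3COOH to CH3COO-.
Remaining n(CH3COOH) = 0.0006412 mol; n(CH3COO-) = 0.002593 mol.
By Henderson-Hasselbalch, pH = pKa + log([A^-]/[HA]) = 4.74 + log(0.002593/0.0006412) = 4.74 + (+0.61) = 5.35.

5.35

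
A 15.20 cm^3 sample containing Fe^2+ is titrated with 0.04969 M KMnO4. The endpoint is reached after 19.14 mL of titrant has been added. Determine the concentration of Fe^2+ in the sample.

n(KMnO4) = 0.04969 x 0.01914 = 0.0009511 mol.
From the balanced equation, 1 mol KMnO4 reacts with 5 mol Fe^2+, so n(Fe^2+) = 0.0009511 x 5/1 = 0.004755 mol.
[Fe^2+] = 0.004755 / 0.01520 L = 0.313 M.

0.313 M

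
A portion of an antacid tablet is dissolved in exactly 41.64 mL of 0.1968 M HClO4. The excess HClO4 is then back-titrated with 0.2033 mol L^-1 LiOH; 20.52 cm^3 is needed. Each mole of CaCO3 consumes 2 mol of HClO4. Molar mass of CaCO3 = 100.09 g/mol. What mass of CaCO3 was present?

0.201 g

Total n(HClO4) added = 0.1968 x 0.04164 = 0.008195 mol.
n(LiOH) used = 0.2033 x 0.02052 = 0.004172 mol, which equals the excess n(HClO4).
So n(HClO4) consumed by the sample = 0.008195 - 0.004172 = 0.004023 mol.
n(CaCO3) = 0.004023 / 2 = 0.002012 mol.
mass = 0.002012 mol x 100.09 g/mol = 0.201 g.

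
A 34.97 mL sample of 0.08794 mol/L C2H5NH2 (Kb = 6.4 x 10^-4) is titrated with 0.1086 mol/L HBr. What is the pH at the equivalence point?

n(C2H5NH2) = 0.08794 x 0.03497 = 0.003075 mol; V(HBr) at equivalence = 0.003075/0.1086 = 0.02832 L.
At equivalence the base is fully converted to C2H5NH3+; total volume = 0.06329 L, so [C2H5NH3+] = 0.003075/0.06329 = 0.04859 M.
Ka(C2H5NH3+) = Kw/Kb = 1.0e-14 / 6.4 x 10^-4 = 1.56e-11.
[H^+] = sqrt(Ka x [C2H5NH3+]) = sqrt(1.56e-11 x 0.04859) = 8.71e-7 M.
pH = -log(8.71e-7) = 6.06.

6.06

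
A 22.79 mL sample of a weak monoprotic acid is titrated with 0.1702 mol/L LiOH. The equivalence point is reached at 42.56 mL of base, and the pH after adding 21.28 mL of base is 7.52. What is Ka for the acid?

21.28 mL is half of the equivalence volume, so this is the half-equivalence point where [HA] = [A^-].
At half-equivalence pH = pKa, so pKa = 7.52.
Ka = 10^(-7.52) = 3.0 x 10^-8.

3.0 x 10^-8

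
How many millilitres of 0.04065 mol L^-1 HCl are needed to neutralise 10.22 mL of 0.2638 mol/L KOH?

n(KOH) = 0.2638 mol/L x 0.01022 L = 0.002696 mol.
At equivalence n(HCl) = n(KOH) = 0.002696 mol.
V(HCl) = 0.002696 / 0.04065 = 0.06632 L = 66.3 mL.

66.3 mL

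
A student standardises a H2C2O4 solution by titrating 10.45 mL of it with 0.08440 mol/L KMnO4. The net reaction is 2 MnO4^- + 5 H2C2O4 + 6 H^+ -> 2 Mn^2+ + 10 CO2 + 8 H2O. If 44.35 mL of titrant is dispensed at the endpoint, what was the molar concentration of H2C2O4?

0.895 M

n(KMnO4) = 0.08440 x 0.04435 = 0.003743 mol.
From the balanced equation, 2 mol KMnO4 reacts with 5 mol H2C2O4, so n(H2C2O4) = 0.003743 x 5/2 = 0.009358 mol.
[H2C2O4] = 0.009358 / 0.01045 L = 0.895 M.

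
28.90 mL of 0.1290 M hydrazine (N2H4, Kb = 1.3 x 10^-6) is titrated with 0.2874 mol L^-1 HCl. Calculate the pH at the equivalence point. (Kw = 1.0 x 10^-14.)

n(N2H4) = 0.1290 x 0.02890 = 0.003728 mol; V(HCl) at equivalence = 0.003728/0.2874 = 0.01297 L.
At equivalence the base is fully converted to N2H5+; total volume = 0.04187 L, so [N2H5+] = 0.003728/0.04187 = 0.08904 M.
Ka(N2H5+) = Kw/Kb = 1.0e-14 / 1.3 x 10^-6 = 7.69e-9.
[H^+] = sqrt(Ka x [N2H5+]) = sqrt(7.69e-9 x 0.08904) = 2.62e-5 M.
pH = -log(2.62e-5) = 4.58.

4.58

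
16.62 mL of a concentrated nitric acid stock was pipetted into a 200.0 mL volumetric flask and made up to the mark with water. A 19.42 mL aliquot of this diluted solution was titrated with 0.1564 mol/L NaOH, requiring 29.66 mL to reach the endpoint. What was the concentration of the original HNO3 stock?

n(NaOH) = 0.1564 x 0.02966 = 0.004639 mol.
n(HNO3) in the aliquot = 0.004639 mol.
[diluted HNO3] = 0.004639 / 0.01942 = 0.2389 M.
Dilution factor = 200.0/16.62 = 12.03, so [stock] = 0.2389 x 12.03 = 2.87 M.

2.87 M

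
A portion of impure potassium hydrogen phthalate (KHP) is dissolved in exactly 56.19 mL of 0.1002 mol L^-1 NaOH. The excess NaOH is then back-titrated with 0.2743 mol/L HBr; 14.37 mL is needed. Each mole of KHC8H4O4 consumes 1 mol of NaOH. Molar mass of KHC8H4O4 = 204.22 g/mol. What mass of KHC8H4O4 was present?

0.345 g

Total n(NaOH) added = 0.1002 x 0.05619 = 0.005630 mol.
n(HBr) used = 0.2743 x 0.01437 = 0.003942 mol, which equals the excess n(NaOH).
So n(NaOH) consumed by the sample = 0.005630 - 0.003942 = 0.001689 mol.
n(KHC8H4O4) = 0.001689 / 1 = 0.001689 mol.
mass = 0.001689 mol x 204.22 g/mol = 0.345 g.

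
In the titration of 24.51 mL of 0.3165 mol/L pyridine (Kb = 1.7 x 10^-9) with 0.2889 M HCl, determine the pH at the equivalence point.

n(C5H5N) = 0.3165 x 0.02451 = 0.007757 mol; V(HCl) at equivalence = 0.007757/0.2889 = 0.02685 L.
At equivalence the base is fully converted to C5H5NH+; total volume = 0.05136 L, so [C5H5NH+] = 0.007757/0.05136 = 0.1510 M.
Ka(C5H5NH+) = Kw/Kb = 1.0e-14 / 1.7 x 10^-9 = 5.88e-6.
[H^+] = sqrt(Ka x [C5H5NH+]) = sqrt(5.88e-6 x 0.1510) = 0.000943 M.
pH = -log(0.000943) = 3.03.

3.03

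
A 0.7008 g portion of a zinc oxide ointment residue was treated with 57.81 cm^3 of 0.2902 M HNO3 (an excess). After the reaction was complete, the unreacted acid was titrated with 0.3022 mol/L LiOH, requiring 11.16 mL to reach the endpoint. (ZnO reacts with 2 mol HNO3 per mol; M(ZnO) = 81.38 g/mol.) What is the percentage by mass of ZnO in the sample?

77.8%

Total n(HNO3) added = 0.2902 x 0.05781 = 0.01678 mol.
n(LiOH) used = 0.3022 x 0.01116 = 0.003373 mol, which equals the excess n(HNO3).
So n(HNO3) consumed by the sample = 0.01678 - 0.003373 = 0.01340 mol.
n(ZnO) = 0.01340 / 2 = 0.006702 mol.
mass ZnO = 0.006702 x 81.38 = 0.5454 g, so %ZnO = 0.5454/0.7008 x 100 = 77.8%.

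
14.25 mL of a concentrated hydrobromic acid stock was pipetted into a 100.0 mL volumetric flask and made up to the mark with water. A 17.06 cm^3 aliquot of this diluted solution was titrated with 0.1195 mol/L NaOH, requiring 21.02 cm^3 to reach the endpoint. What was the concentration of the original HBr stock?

n(NaOH) = 0.1195 x 0.02102 = 0.002512 mol.
n(HBr) in the aliquot = 0.002512 mol.
[diluted HBr] = 0.002512 / 0.01706 = 0.1472 M.
Dilution factor = 100.0/14.25 = 7.018, so [stock] = 0.1472 x 7.018 = 1.03 M.

1.03 M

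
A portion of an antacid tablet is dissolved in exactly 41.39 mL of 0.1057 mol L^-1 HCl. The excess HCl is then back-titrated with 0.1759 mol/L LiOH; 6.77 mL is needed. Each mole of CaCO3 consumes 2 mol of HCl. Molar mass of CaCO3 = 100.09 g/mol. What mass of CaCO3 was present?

Total n(HCl) added = 0.1057 x 0.04139 = 0.004375 mol.
n(LiOH) used = 0.1759 x 0.006770 = 0.001191 mol, which equals the excess n(HCl).
So n(HCl) consumed by the sample = 0.004375 - 0.001191 = 0.003184 mol.
n(CaCO3) = 0.003184 / 2 = 0.001592 mol.
mass = 0.001592 mol x 100.09 g/mol = 0.159 g.

0.159 g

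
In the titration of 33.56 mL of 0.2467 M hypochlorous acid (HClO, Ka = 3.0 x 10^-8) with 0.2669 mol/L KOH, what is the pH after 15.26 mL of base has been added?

7.51

Initial n(HClO) = 0.2467 x 0.03356 = 0.008279 mol.
n(KOH) added = 0.2669 x 0.01526 = 0.004073 mol, converting that many moles of HClO to ClO-.
Remaining n(HClO) = 0.004206 mol; n(ClO-) = 0.004073 mol.
By Henderson-Hasselbalch, pH = pKa + log([A^-]/[HA]) = 7.52 + log(0.004073/0.004206) = 7.52 + (-0.01) = 7.51.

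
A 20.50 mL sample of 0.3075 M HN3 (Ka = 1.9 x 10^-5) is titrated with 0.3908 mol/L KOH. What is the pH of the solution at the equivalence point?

n(HN3) = 0.3075 x 0.02050 = 0.006304 mol; V(KOH) at equivalence = 0.006304/0.3908 = 0.01613 L.
At equivalence all the acid is converted to N3-; total volume = 0.02050 + 0.01613 = 0.03663 L, so [N3-] = 0.006304/0.03663 = 0.1721 M.
Kb = Kw/Ka = 1.0e-14 / 1.9 x 10^-5 = 5.26e-10.
[OH^-] = sqrt(Kb x [N3-]) = sqrt(5.26e-10 x 0.1721) = 9.52e-6 M.
pOH = 5.02, so pH = 14.00 - 5.02 = 8.98.

8.98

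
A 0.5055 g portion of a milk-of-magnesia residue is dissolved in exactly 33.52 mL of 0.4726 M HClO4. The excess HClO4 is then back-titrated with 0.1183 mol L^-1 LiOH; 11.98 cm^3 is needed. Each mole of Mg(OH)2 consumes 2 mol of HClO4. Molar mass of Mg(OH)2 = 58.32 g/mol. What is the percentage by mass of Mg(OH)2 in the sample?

83.2%

Total n(HClO4) added = 0.4726 x 0.03352 = 0.01584 mol.
n(LiOH) used = 0.1183 x 0.01198 = 0.001417 mol, which equals the excess n(HClO4).
So n(HClO4) consumed by the sample = 0.01584 - 0.001417 = 0.01442 mol.
n(Mg(OH)2) = 0.01442 / 2 = 0.007212 mol.
mass Mg(OH)2 = 0.007212 x 58.32 = 0.4206 g, so %Mg(OH)2 = 0.4206/0.5055 x 100 = 83.2%.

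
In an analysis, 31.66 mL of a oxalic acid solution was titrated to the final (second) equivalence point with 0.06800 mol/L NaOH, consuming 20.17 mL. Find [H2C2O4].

0.0217 M

n(NaOH) = 0.06800 x 0.02017 = 0.001372 mol.
At the final (second) equivalence point, 2 mol OH^- react per mol H2C2O4, so n(H2C2O4) = 0.001372 / 2 = 0.0006858 mol.
[H2C2O4] = 0.0006858 / 0.03166 L = 0.0217 M.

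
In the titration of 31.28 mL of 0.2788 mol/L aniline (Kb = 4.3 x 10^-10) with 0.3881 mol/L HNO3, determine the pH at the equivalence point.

n(C6H5NH2) = 0.2788 x 0.03128 = 0.008721 mol; V(HNO3) at equivalence = 0.008721/0.3881 = 0.02247 L.
At equivalence the base is fully converted to C6H5NH3+; total volume = 0.05375 L, so [C6H5NH3+] = 0.008721/0.05375 = 0.1622 M.
Ka(C6H5NH3+) = Kw/Kb = 1.0e-14 / 4.3 x 10^-10 = 2.33e-5.
[H^+] = sqrt(Ka x [C6H5NH3+]) = sqrt(2.33e-5 x 0.1622) = 0.00194 M.
pH = -log(0.00194) = 2.71.

2.71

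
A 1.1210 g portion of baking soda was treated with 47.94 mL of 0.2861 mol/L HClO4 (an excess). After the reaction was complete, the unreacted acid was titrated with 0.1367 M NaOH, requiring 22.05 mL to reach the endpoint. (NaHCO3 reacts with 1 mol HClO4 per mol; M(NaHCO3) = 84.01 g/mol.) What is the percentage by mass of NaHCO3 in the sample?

Total n(HClO4) added = 0.2861 x 0.04794 = 0.01372 mol.
n(NaOH) used = 0.1367 x 0.02205 = 0.003014 mol, which equals the excess n(HClO4).
So n(HClO4) consumed by the sample = 0.01372 - 0.003014 = 0.01070 mol.
n(NaHCO3) = 0.01070 / 1 = 0.01070 mol.
mass NaHCO3 = 0.01070 x 84.01 = 0.8990 g, so %NaHCO3 = 0.8990/1.1210 x 100 = 80.2%.

80.2%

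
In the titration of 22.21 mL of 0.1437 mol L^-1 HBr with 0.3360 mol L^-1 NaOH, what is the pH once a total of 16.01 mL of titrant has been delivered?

12.76

n(acid) = 0.1437 x 0.02221 = 0.003192 mol; n(NaOH) added = 0.3360 x 0.01601 = 0.005379 mol.
Base is in excess by 0.005379 - 0.003192 = 0.002188 mol in a total volume of 0.03822 L.
[OH^-] = 0.002188/0.03822 = 0.05724 M, so pOH = 1.24 and pH = 14.00 - 1.24 = 12.76.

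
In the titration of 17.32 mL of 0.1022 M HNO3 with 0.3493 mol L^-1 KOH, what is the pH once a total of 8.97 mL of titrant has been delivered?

12.71

n(acid) = 0.1022 x 0.01732 = 0.001770 mol; n(KOH) added = 0.3493 x 0.008970 = 0.003133 mol.
Base is in excess by 0.003133 - 0.001770 = 0.001363 mol in a total volume of 0.02629 L.
[OH^-] = 0.001363/0.02629 = 0.05185 M, so pOH = 1.29 and pH = 14.00 - 1.29 = 12.71.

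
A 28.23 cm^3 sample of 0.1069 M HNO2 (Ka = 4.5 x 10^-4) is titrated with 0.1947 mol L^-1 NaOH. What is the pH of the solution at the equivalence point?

8.09

n(HNO2) = 0.1069 x 0.02823 = 0.003018 mol; V(NaOH) at equivalence = 0.003018/0.1947 = 0.01550 L.
At equivalence all the acid is converted to NO2-; total volume = 0.02823 + 0.01550 = 0.04373 L, so [NO2-] = 0.003018/0.04373 = 0.06901 M.
Kb = Kw/Ka = 1.0e-14 / 4.5 x 10^-4 = 2.22e-11.
[OH^-] = sqrt(Kb x [NO2-]) = sqrt(2.22e-11 x 0.06901) = 1.24e-6 M.
pOH = 5.91, so pH = 14.00 - 5.91 = 8.09.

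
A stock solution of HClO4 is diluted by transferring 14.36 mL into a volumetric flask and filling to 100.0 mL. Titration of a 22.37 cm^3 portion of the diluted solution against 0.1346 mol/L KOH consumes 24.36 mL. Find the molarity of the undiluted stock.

1.02 M

n(KOH) = 0.1346 x 0.02436 = 0.003279 mol.
n(HClO4) in the aliquot = 0.003279 mol.
[diluted HClO4] = 0.003279 / 0.02237 = 0.1466 M.
Dilution factor = 100.0/14.36 = 6.964, so [stock] = 0.1466 x 6.964 = 1.02 M.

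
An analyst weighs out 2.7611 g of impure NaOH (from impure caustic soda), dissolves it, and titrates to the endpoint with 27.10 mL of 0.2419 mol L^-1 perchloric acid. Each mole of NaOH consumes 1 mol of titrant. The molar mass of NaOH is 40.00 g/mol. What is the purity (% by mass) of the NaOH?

9.50%

n(HClO4) = 0.2419 x 0.02710 = 0.006555 mol.
n(NaOH) = 0.006555 / 1 = 0.006555 mol.
mass of NaOH = 0.006555 x 40.00 = 0.2622 g.
% purity = 0.2622 / 2.7611 x 100 = 9.50%.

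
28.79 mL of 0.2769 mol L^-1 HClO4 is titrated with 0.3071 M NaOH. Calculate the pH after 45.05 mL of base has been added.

12.90

n(acid) = 0.2769 x 0.02879 = 0.007972 mol; n(NaOH) added = 0.3071 x 0.04505 = 0.01383 mol.
Base is in excess by 0.01383 - 0.007972 = 0.005863 mol in a total volume of 0.07384 L.
[OH^-] = 0.005863/0.07384 = 0.07940 M, so pOH = 1.10 and pH = 14.00 - 1.10 = 12.90.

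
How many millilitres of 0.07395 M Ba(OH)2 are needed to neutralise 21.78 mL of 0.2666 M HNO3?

39.3 mL

n(HNO3) = 0.2666 mol/L x 0.02178 L = 0.005807 mol.
The neutralisation is 2 HNO3 : 1 Ba(OH)2, so n(Ba(OH)2) = 0.005807 x 1/2 = 0.002903 mol.
V(Ba(OH)2) = 0.002903 / 0.07395 = 0.03926 L = 39.3 mL.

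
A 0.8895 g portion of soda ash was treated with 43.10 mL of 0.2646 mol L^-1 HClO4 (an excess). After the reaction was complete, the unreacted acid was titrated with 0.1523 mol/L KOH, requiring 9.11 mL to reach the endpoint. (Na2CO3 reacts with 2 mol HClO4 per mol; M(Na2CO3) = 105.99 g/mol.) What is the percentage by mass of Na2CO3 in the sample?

Total n(HClO4) added = 0.2646 x 0.04310 = 0.01140 mol.
n(KOH) used = 0.1523 x 0.009110 = 0.001387 mol, which equals the excess n(HClO4).
So n(HClO4) consumed by the sample = 0.01140 - 0.001387 = 0.01002 mol.
n(Na2CO3) = 0.01002 / 2 = 0.005008 mol.
mass Na2CO3 = 0.005008 x 105.99 = 0.5308 g, so %Na2CO3 = 0.5308/0.8895 x 100 = 59.7%.

59.7%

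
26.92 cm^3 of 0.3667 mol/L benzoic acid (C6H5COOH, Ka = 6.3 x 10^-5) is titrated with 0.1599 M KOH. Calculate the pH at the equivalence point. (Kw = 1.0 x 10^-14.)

8.62

n(C6H5COOH) = 0.3667 x 0.02692 = 0.009872 mol; V(KOH) at equivalence = 0.009872/0.1599 = 0.06174 L.
At equivalence all the acid is converted to C6H5COO-; total volume = 0.02692 + 0.06174 = 0.08866 L, so [C6H5COO-] = 0.009872/0.08866 = 0.1113 M.
Kb = Kw/Ka = 1.0e-14 / 6.3 x 10^-5 = 1.59e-10.
[OH^-] = sqrt(Kb x [C6H5COO-]) = sqrt(1.59e-10 x 0.1113) = 4.20e-6 M.
pOH = 5.38, so pH = 14.00 - 5.38 = 8.62.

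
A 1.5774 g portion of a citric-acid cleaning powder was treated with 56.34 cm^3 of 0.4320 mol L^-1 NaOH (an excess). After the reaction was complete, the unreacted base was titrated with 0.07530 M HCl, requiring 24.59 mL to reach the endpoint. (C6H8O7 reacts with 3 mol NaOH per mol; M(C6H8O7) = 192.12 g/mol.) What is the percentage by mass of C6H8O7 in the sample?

91.3%

Total n(NaOH) added = 0.4320 x 0.05634 = 0.02434 mol.
n(HCl) used = 0.07530 x 0.02459 = 0.001852 mol, which equals the excess n(NaOH).
So n(NaOH) consumed by the sample = 0.02434 - 0.001852 = 0.02249 mol.
n(C6H8O7) = 0.02249 / 3 = 0.007496 mol.
mass C6H8O7 = 0.007496 x 192.12 = 1.440 g, so %C6H8O7 = 1.440/1.5774 x 100 = 91.3%.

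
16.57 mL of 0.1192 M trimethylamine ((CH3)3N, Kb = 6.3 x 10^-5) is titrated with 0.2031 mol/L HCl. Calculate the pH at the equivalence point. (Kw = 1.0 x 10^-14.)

5.46

n((CH3)3N) = 0.1192 x 0.01657 = 0.001975 mol; V(HCl) at equivalence = 0.001975/0.2031 = 0.009725 L.
At equivalence the base is fully converted to (CH3)3NH+; total volume = 0.02629 L, so [(CH3)3NH+] = 0.001975/0.02629 = 0.07511 M.
Ka((CH3)3NH+) = Kw/Kb = 1.0e-14 / 6.3 x 10^-5 = 1.59e-10.
[H^+] = sqrt(Ka x [(CH3)3NH+]) = sqrt(1.59e-10 x 0.07511) = 3.45e-6 M.
pH = -log(3.45e-6) = 5.46.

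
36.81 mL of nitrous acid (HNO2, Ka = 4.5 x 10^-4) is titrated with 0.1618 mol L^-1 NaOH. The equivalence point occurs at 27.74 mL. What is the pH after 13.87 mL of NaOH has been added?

3.35

13.87 mL is exactly half the equivalence volume (27.74/2), i.e. the half-equivalence point.
There, n(HA) = n(A^-), so pH = pKa = -log(4.5 x 10^-4) = 3.35.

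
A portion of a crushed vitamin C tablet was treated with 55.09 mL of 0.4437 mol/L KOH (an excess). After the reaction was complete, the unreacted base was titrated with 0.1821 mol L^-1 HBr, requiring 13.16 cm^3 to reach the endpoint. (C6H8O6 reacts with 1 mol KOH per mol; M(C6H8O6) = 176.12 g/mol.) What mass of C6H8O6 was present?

Total n(KOH) added = 0.4437 x 0.05509 = 0.02444 mol.
n(HBr) used = 0.1821 x 0.01316 = 0.002396 mol, which equals the excess n(KOH).
So n(KOH) consumed by the sample = 0.02444 - 0.002396 = 0.02205 mol.
n(C6H8O6) = 0.02205 / 1 = 0.02205 mol.
mass = 0.02205 mol x 176.12 g/mol = 3.88 g.

3.88 g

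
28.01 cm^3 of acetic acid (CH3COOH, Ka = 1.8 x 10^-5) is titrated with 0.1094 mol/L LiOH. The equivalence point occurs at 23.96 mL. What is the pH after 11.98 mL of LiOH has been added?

4.74

11.98 mL is exactly half the equivalence volume (23.96/2), i.e. the half-equivalence point.
There, n(HA) = n(A^-), so pH = pKa = -log(1.8 x 10^-5) = 4.74.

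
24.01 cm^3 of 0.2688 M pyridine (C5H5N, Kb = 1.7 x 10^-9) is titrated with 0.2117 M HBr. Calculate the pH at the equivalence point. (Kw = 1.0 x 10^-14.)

3.08

n(C5H5N) = 0.2688 x 0.02401 = 0.006454 mol; V(HBr) at equivalence = 0.006454/0.2117 = 0.03049 L.
At equivalence the base is fully converted to C5H5NH+; total volume = 0.05450 L, so [C5H5NH+] = 0.006454/0.05450 = 0.1184 M.
Ka(C5H5NH+) = Kw/Kb = 1.0e-14 / 1.7 x 10^-9 = 5.88e-6.
[H^+] = sqrt(Ka x [C5H5NH+]) = sqrt(5.88e-6 x 0.1184) = 0.000835 M.
pH = -log(0.000835) = 3.08.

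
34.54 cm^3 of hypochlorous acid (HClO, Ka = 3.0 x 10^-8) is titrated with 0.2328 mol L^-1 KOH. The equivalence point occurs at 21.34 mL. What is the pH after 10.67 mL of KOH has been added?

7.52

10.67 mL is exactly half the equivalence volume (21.34/2), i.e. the half-equivalence point.
There, n(HA) = n(A^-), so pH = pKa = -log(3.0 x 10^-8) = 7.52.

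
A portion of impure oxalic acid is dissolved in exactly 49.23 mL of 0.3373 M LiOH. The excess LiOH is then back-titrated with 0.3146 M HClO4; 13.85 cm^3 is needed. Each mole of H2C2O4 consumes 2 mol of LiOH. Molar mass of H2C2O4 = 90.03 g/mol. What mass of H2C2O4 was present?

Total n(LiOH) added = 0.3373 x 0.04923 = 0.01661 mol.
n(HClO4) used = 0.3146 x 0.01385 = 0.004357 mol, which equals the excess n(LiOH).
So n(LiOH) consumed by the sample = 0.01661 - 0.004357 = 0.01225 mol.
n(H2C2O4) = 0.01225 / 2 = 0.006124 mol.
mass = 0.006124 mol x 90.03 g/mol = 0.551 g.

0.551 g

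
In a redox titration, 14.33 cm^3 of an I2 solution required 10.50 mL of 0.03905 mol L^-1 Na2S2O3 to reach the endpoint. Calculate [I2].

0.0143 M

n(Na2S2O3) = 0.03905 x 0.01050 = 0.0004100 mol.
From the balanced equation, 2 mol Na2S2O3 reacts with 1 mol I2, so n(I2) = 0.0004100 x 1/2 = 0.0002050 mol.
[I2] = 0.0002050 / 0.01433 L = 0.0143 M.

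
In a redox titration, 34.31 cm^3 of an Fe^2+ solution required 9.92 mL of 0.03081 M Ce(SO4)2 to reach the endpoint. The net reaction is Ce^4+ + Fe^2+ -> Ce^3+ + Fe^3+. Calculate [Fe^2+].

0.00891 M

n(Ce(SO4)2) = 0.03081 x 0.009920 = 0.0003056 mol.
From the balanced equation, 1 mol Ce(SO4)2 reacts with 1 mol Fe^2+, so n(Fe^2+) = 0.0003056 x 1/1 = 0.0003056 mol.
[Fe^2+] = 0.0003056 / 0.03431 L = 0.00891 M.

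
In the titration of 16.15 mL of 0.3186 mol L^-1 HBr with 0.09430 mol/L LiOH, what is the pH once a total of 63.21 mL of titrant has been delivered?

n(acid) = 0.3186 x 0.01615 = 0.005145 mol; n(LiOH) added = 0.09430 x 0.06321 = 0.005961 mol.
Base is in excess by 0.005961 - 0.005145 = 0.0008153 mol in a total volume of 0.07936 L.
[OH^-] = 0.0008153/0.07936 = 0.01027 M, so pOH = 1.99 and pH = 14.00 - 1.99 = 12.01.

12.01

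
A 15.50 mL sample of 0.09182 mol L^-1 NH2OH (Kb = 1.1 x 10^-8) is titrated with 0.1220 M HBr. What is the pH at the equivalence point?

n(NH2OH) = 0.09182 x 0.01550 = 0.001423 mol; V(HBr) at equivalence = 0.001423/0.1220 = 0.01167 L.
At equivalence the base is fully converted to NH3OH+; total volume = 0.02717 L, so [NH3OH+] = 0.001423/0.02717 = 0.05239 M.
Ka(NH3OH+) = Kw/Kb = 1.0e-14 / 1.1 x 10^-8 = 9.09e-7.
[H^+] = sqrt(Ka x [NH3OH+]) = sqrt(9.09e-7 x 0.05239) = 0.000218 M.
pH = -log(0.000218) = 3.66.

3.66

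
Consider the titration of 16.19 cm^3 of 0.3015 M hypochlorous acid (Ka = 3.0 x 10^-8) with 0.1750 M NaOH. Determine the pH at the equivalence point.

10.28

n(HClO) = 0.3015 x 0.01619 = 0.004881 mol; V(NaOH) at equivalence = 0.004881/0.1750 = 0.02789 L.
At equivalence all the acid is converted to ClO-; total volume = 0.01619 + 0.02789 = 0.04408 L, so [ClO-] = 0.004881/0.04408 = 0.1107 M.
Kb = Kw/Ka = 1.0e-14 / 3.0 x 10^-8 = 3.33e-7.
[OH^-] = sqrt(Kb x [ClO-]) = sqrt(3.33e-7 x 0.1107) = 0.000192 M.
pOH = 3.72, so pH = 14.00 - 3.72 = 10.28.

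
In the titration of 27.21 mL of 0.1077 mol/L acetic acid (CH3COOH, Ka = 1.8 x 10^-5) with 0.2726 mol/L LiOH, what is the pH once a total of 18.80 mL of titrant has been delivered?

n(acid) = 0.1077 x 0.02721 = 0.002931 mol; n(LiOH) added = 0.2726 x 0.01880 = 0.005125 mol.
Base is in excess by 0.005125 - 0.002931 = 0.002194 mol in a total volume of 0.04601 L.
[OH^-] = 0.002194/0.04601 = 0.04769 M, so pOH = 1.32 and pH = 14.00 - 1.32 = 12.68.

12.68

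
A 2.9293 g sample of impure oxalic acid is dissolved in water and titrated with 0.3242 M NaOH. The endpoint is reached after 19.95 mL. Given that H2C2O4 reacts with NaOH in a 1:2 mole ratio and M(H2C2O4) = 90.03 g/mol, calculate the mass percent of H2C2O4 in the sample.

n(NaOH) = 0.3242 x 0.01995 = 0.006468 mol.
n(H2C2O4) = 0.006468 / 2 = 0.003234 mol.
mass of H2C2O4 = 0.003234 x 90.03 = 0.2911 g.
% purity = 0.2911 / 2.9293 x 100 = 9.94%.

9.94%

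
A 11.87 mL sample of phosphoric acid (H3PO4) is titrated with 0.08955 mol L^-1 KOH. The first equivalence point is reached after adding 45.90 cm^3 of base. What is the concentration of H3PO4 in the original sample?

0.346 M

n(KOH) = 0.08955 x 0.04590 = 0.004110 mol.
At the first equivalence point, 1 mol OH^- react per mol H3PO4, so n(H3PO4) = 0.004110 / 1 = 0.004110 mol.
[H3PO4] = 0.004110 / 0.01187 L = 0.346 M.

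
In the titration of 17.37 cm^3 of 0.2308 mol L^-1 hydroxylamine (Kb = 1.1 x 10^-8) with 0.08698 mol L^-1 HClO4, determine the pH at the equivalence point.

3.62

n(NH2OH) = 0.2308 x 0.01737 = 0.004009 mol; V(HClO4) at equivalence = 0.004009/0.08698 = 0.04609 L.
At equivalence the base is fully converted to NH3OH+; total volume = 0.06346 L, so [NH3OH+] = 0.004009/0.06346 = 0.06317 M.
Ka(NH3OH+) = Kw/Kb = 1.0e-14 / 1.1 x 10^-8 = 9.09e-7.
[H^+] = sqrt(Ka x [NH3OH+]) = sqrt(9.09e-7 x 0.06317) = 0.000240 M.
pH = -log(0.000240) = 3.62.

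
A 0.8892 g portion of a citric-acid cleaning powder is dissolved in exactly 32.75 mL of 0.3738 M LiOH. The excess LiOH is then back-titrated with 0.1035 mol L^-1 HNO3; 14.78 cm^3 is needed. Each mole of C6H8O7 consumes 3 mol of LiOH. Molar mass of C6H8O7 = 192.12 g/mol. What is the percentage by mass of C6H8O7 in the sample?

77.1%

Total n(LiOH) added = 0.3738 x 0.03275 = 0.01224 mol.
n(HNO3) used = 0.1035 x 0.01478 = 0.001530 mol, which equals the excess n(LiOH).
So n(LiOH) consumed by the sample = 0.01224 - 0.001530 = 0.01071 mol.
n(C6H8O7) = 0.01071 / 3 = 0.003571 mol.
mass C6H8O7 = 0.003571 x 192.12 = 0.6860 g, so %C6H8O7 = 0.6860/0.8892 x 100 = 77.1%.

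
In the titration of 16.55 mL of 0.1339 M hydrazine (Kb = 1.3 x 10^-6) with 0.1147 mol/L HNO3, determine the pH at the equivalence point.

n(N2H4) = 0.1339 x 0.01655 = 0.002216 mol; V(HNO3) at equivalence = 0.002216/0.1147 = 0.01932 L.
At equivalence the base is fully converted to N2H5+; total volume = 0.03587 L, so [N2H5+] = 0.002216/0.03587 = 0.06178 M.
Ka(N2H5+) = Kw/Kb = 1.0e-14 / 1.3 x 10^-6 = 7.69e-9.
[H^+] = sqrt(Ka x [N2H5+]) = sqrt(7.69e-9 x 0.06178) = 2.18e-5 M.
pH = -log(2.18e-5) = 4.66.

4.66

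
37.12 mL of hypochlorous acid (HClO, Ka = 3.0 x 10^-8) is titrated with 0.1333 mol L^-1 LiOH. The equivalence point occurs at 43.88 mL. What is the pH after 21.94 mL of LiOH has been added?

7.52

21.94 mL is exactly half the equivalence volume (43.88/2), i.e. the half-equivalence point.
There, n(HA) = n(A^-), so pH = pKa = -log(3.0 x 10^-8) = 7.52.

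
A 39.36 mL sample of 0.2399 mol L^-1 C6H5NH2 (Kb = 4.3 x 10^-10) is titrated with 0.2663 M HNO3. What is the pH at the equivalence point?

2.77

n(C6H5NH2) = 0.2399 x 0.03936 = 0.009442 mol; V(HNO3) at equivalence = 0.009442/0.2663 = 0.03546 L.
At equivalence the base is fully converted to C6H5NH3+; total volume = 0.07482 L, so [C6H5NH3+] = 0.009442/0.07482 = 0.1262 M.
Ka(C6H5NH3+) = Kw/Kb = 1.0e-14 / 4.3 x 10^-10 = 2.33e-5.
[H^+] = sqrt(Ka x [C6H5NH3+]) = sqrt(2.33e-5 x 0.1262) = 0.00171 M.
pH = -log(0.00171) = 2.77.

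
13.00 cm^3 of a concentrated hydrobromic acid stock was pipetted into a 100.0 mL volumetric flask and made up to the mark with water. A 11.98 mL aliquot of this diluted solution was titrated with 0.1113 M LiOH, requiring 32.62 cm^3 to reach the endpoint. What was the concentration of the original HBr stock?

n(LiOH) = 0.1113 x 0.03262 = 0.003631 mol.
n(HBr) in the aliquot = 0.003631 mol.
[diluted HBr] = 0.003631 / 0.01198 = 0.3031 M.
Dilution factor = 100.0/13.00 = 7.692, so [stock] = 0.3031 x 7.692 = 2.33 M.

2.33 M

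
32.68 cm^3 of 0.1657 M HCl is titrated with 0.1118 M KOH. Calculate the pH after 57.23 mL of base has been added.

12.04

n(acid) = 0.1657 x 0.03268 = 0.005415 mol; n(KOH) added = 0.1118 x 0.05723 = 0.006398 mol.
Base is in excess by 0.006398 - 0.005415 = 0.0009832 mol in a total volume of 0.08991 L.
[OH^-] = 0.0009832/0.08991 = 0.01094 M, so pOH = 1.96 and pH = 14.00 - 1.96 = 12.04.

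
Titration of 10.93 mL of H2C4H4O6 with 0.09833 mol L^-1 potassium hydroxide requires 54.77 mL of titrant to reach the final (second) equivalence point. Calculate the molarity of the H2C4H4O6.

0.246 M

n(KOH) = 0.09833 x 0.05477 = 0.005386 mol.
At the final (second) equivalence point, 2 mol OH^- react per mol H2C4H4O6, so n(H2C4H4O6) = 0.005386 / 2 = 0.002693 mol.
[H2C4H4O6] = 0.002693 / 0.01093 L = 0.246 M.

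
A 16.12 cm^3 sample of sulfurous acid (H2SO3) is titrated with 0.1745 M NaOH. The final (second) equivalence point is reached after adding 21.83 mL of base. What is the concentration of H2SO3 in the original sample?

0.118 M

n(NaOH) = 0.1745 x 0.02183 = 0.003809 mol.
At the final (second) equivalence point, 2 mol OH^- react per mol H2SO3, so n(H2SO3) = 0.003809 / 2 = 0.001905 mol.
[H2SO3] = 0.001905 / 0.01612 L = 0.118 M.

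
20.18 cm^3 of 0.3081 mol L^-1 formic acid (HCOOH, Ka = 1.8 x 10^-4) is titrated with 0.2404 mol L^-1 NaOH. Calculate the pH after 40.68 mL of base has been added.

12.77

n(acid) = 0.3081 x 0.02018 = 0.006217 mol; n(NaOH) added = 0.2404 x 0.04068 = 0.009779 mol.
Base is in excess by 0.009779 - 0.006217 = 0.003562 mol in a total volume of 0.06086 L.
[OH^-] = 0.003562/0.06086 = 0.05853 M, so pOH = 1.23 and pH = 14.00 - 1.23 = 12.77.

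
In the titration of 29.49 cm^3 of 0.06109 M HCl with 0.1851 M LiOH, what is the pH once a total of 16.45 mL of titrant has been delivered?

n(acid) = 0.06109 x 0.02949 = 0.001802 mol; n(LiOH) added = 0.1851 x 0.01645 = 0.003045 mol.
Base is in excess by 0.003045 - 0.001802 = 0.001243 mol in a total volume of 0.04594 L.
[OH^-] = 0.001243/0.04594 = 0.02706 M, so pOH = 1.57 and pH = 14.00 - 1.57 = 12.43.

12.43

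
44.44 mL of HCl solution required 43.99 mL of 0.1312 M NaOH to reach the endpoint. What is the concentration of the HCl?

n(NaOH) delivered = 0.1312 x 0.04399 = 0.005771 mol.
For a 1:1 reaction, n(HCl) = 0.005771 mol.
[HCl] = 0.005771 mol / 0.04444 L = 0.130 M.

0.130 M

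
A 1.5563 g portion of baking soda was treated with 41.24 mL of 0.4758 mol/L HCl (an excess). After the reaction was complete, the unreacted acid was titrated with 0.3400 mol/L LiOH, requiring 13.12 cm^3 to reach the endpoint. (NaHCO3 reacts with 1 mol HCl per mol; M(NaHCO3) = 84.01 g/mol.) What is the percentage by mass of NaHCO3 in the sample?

Total n(HCl) added = 0.4758 x 0.04124 = 0.01962 mol.
n(LiOH) used = 0.3400 x 0.01312 = 0.004461 mol, which equals the excess n(HCl).
So n(HCl) consumed by the sample = 0.01962 - 0.004461 = 0.01516 mol.
n(NaHCO3) = 0.01516 / 1 = 0.01516 mol.
mass NaHCO3 = 0.01516 x 84.01 = 1.274 g, so %NaHCO3 = 1.274/1.5563 x 100 = 81.8%.

81.8%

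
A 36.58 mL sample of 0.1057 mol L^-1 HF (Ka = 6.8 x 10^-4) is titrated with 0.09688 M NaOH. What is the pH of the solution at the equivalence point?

7.94

n(HF) = 0.1057 x 0.03658 = 0.003867 mol; V(NaOH) at equivalence = 0.003867/0.09688 = 0.03991 L.
At equivalence all the acid is converted to F-; total volume = 0.03658 + 0.03991 = 0.07649 L, so [F-] = 0.003867/0.07649 = 0.05055 M.
Kb = Kw/Ka = 1.0e-14 / 6.8 x 10^-4 = 1.47e-11.
[OH^-] = sqrt(Kb x [F-]) = sqrt(1.47e-11 x 0.05055) = 8.62e-7 M.
pOH = 6.06, so pH = 14.00 - 6.06 = 7.94.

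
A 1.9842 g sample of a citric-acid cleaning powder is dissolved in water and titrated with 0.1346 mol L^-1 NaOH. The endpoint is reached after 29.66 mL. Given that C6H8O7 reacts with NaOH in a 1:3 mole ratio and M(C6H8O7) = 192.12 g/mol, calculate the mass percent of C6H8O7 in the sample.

12.9%

n(NaOH) = 0.1346 x 0.02966 = 0.003992 mol.
n(C6H8O7) = 0.003992 / 3 = 0.001331 mol.
mass of C6H8O7 = 0.001331 x 192.12 = 0.2557 g.
% purity = 0.2557 / 1.9842 x 100 = 12.9%.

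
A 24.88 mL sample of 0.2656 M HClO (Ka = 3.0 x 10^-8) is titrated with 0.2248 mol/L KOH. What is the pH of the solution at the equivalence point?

n(HClO) = 0.2656 x 0.02488 = 0.006608 mol; V(KOH) at equivalence = 0.006608/0.2248 = 0.02940 L.
At equivalence all the acid is converted to ClO-; total volume = 0.02488 + 0.02940 = 0.05428 L, so [ClO-] = 0.006608/0.05428 = 0.1218 M.
Kb = Kw/Ka = 1.0e-14 / 3.0 x 10^-8 = 3.33e-7.
[OH^-] = sqrt(Kb x [ClO-]) = sqrt(3.33e-7 x 0.1218) = 0.000201 M.
pOH = 3.70, so pH = 14.00 - 3.70 = 10.30.

10.30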